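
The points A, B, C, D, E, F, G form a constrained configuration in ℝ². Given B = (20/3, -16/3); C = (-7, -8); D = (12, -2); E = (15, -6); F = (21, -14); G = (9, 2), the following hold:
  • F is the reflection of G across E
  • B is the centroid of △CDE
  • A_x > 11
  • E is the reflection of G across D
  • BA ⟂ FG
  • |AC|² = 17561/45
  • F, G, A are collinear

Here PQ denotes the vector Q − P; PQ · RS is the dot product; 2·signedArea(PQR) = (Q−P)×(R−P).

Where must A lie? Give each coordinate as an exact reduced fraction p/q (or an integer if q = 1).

1. A_x = 292/25  [F, G, A are collinear ∩ BA ⟂ FG]
2. A_y = -118/75  [F, G, A are collinear ∩ BA ⟂ FG]
   → A = (292/25, -118/75)

A = (292/25, -118/75)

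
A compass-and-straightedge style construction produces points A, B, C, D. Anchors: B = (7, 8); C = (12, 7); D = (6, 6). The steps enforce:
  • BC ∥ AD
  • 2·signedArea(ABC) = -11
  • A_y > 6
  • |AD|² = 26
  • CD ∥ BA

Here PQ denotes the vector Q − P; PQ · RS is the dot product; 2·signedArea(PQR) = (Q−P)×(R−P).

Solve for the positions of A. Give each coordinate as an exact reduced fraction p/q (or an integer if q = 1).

1. A_x = 1  [BC ∥ AD ∩ CD ∥ BA]
2. A_y = 7  [BC ∥ AD ∩ CD ∥ BA]
   → A = (1, 7)

A = (1, 7)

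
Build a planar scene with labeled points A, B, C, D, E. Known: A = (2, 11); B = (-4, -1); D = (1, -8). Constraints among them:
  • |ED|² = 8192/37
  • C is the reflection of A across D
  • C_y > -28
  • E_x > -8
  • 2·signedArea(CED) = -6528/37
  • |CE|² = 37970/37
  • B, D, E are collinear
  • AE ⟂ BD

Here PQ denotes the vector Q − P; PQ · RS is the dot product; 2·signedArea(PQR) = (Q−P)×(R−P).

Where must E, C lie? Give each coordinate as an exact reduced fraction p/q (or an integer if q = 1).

C = (0, -27)
E = (-283/37, 152/37)

1. E_x = -283/37  [B, D, E are collinear ∩ AE ⟂ BD]
2. E_y = 152/37  [B, D, E are collinear ∩ AE ⟂ BD]
   → E = (-283/37, 152/37)
3. C_x = 0  [C is the reflection of A across D]
4. C_y = -27  [C is the reflection of A across D]
   → C = (0, -27)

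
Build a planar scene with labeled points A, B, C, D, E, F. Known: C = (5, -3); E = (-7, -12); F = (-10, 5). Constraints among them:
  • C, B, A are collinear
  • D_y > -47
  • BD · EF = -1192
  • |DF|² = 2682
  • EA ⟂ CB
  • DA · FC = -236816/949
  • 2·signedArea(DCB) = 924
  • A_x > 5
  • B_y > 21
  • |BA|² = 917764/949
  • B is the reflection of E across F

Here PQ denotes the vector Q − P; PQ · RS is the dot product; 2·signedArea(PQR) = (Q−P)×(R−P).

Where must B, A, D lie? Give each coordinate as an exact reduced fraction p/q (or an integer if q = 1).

1. B_x = -13  [B is the reflection of E across F]
2. B_y = 22  [B is the reflection of E across F]
   → B = (-13, 22)
3. A_x = 4907/949  [C, B, A are collinear ∩ EA ⟂ CB]
4. A_y = -3072/949  [C, B, A are collinear ∩ EA ⟂ CB]
   → A = (4907/949, -3072/949)
5. D_x = -1  [2·signedArea(DCB) = 924 ∩ BD · EF = -1192]
6. D_y = -46  [2·signedArea(DCB) = 924 ∩ BD · EF = -1192]
   → D = (-1, -46)

A = (4907/949, -3072/949)
B = (-13, 22)
D = (-1, -46)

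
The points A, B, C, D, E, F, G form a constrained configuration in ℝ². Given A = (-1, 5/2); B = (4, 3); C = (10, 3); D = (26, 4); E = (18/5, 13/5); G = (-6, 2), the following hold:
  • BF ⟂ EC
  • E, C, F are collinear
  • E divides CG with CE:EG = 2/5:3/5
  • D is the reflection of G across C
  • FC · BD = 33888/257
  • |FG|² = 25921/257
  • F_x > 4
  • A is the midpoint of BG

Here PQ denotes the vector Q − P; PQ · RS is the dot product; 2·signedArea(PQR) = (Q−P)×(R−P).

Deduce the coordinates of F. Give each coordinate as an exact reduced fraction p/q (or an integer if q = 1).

1. F_x = 1034/257  [E, C, F are collinear ∩ BF ⟂ EC]
2. F_y = 675/257  [E, C, F are collinear ∩ BF ⟂ EC]
   → F = (1034/257, 675/257)

F = (1034/257, 675/257)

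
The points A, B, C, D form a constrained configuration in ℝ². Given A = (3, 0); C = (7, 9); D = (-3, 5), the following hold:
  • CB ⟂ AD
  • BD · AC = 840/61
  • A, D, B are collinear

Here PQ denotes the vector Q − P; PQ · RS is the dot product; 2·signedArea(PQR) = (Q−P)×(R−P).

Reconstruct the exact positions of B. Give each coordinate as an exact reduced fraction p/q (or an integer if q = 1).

B = (57/61, 105/61)

1. B_x = 57/61  [A, D, B are collinear ∩ CB ⟂ AD]
2. B_y = 105/61  [A, D, B are collinear ∩ CB ⟂ AD]
   → B = (57/61, 105/61)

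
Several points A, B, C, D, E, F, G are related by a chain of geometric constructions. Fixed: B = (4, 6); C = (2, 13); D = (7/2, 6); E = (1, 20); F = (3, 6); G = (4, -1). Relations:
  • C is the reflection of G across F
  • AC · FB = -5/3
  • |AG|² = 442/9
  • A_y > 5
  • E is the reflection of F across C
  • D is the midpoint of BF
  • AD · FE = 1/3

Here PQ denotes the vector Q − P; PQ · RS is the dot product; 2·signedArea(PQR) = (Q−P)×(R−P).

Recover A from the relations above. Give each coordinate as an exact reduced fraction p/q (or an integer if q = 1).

A = (11/3, 6)

1. A_x = 11/3  [AD · FE = 1/3 ∩ AC · FB = -5/3]
2. A_y = 6  [AD · FE = 1/3 ∩ AC · FB = -5/3]
   → A = (11/3, 6)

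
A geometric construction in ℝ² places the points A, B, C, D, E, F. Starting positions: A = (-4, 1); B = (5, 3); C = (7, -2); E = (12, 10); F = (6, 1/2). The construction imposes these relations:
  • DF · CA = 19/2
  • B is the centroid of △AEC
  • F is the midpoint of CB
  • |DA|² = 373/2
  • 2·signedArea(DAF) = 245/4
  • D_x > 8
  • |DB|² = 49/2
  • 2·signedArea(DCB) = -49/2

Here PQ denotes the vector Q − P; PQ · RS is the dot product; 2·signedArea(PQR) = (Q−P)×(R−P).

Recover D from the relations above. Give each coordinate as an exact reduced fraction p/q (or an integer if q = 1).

D = (17/2, 13/2)

1. D_x = 17/2  [2·signedArea(DCB) = -49/2 ∩ DF · CA = 19/2]
2. D_y = 13/2  [2·signedArea(DCB) = -49/2 ∩ DF · CA = 19/2]
   → D = (17/2, 13/2)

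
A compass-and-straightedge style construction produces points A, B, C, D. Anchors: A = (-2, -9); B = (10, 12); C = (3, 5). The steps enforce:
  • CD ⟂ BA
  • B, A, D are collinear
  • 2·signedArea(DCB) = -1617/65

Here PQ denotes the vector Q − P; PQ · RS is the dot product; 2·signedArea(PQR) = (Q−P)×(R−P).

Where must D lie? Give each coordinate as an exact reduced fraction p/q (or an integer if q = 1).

1. D_x = 342/65  [B, A, D are collinear ∩ CD ⟂ BA]
2. D_y = 241/65  [B, A, D are collinear ∩ CD ⟂ BA]
   → D = (342/65, 241/65)

D = (342/65, 241/65)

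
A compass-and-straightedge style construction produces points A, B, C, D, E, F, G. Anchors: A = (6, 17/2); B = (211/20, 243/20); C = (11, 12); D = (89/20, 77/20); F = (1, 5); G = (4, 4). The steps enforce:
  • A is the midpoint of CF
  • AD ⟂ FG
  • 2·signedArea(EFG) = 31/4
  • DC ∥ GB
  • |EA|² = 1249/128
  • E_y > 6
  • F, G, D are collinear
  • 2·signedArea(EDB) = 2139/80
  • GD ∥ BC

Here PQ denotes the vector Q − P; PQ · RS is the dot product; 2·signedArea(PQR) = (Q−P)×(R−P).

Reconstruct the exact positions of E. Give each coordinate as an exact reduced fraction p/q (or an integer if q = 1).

E = (271/80, 543/80)

1. E_x = 271/80  [2·signedArea(EFG) = 31/4 ∩ 2·signedArea(EDB) = 2139/80]
2. E_y = 543/80  [2·signedArea(EFG) = 31/4 ∩ 2·signedArea(EDB) = 2139/80]
   → E = (271/80, 543/80)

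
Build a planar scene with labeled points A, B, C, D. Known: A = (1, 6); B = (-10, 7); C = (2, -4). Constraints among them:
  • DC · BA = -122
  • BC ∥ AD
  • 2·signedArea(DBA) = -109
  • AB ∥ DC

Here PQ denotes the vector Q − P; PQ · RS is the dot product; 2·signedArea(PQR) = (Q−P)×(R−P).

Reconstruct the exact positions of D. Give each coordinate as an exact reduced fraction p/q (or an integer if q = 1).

D = (13, -5)

1. D_x = 13  [AB ∥ DC ∩ BC ∥ AD]
2. D_y = -5  [AB ∥ DC ∩ BC ∥ AD]
   → D = (13, -5)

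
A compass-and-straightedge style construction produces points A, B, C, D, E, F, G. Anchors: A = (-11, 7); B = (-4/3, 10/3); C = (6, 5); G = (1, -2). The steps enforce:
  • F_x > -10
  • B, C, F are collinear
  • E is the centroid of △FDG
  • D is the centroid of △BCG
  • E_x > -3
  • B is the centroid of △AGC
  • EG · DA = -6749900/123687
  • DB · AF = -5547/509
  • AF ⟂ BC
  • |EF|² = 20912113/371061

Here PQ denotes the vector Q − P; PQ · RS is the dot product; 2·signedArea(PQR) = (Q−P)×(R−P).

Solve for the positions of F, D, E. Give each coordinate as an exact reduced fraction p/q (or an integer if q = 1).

1. F_x = -4954/509  [B, C, F are collinear ∩ AF ⟂ BC]
2. F_y = 725/509  [B, C, F are collinear ∩ AF ⟂ BC]
   → F = (-4954/509, 725/509)
3. D_x = 17/9  [D is the centroid of △BCG]
4. D_y = 19/9  [D is the centroid of △BCG]
   → D = (17/9, 19/9)
5. E_x = -31352/13743  [E is the centroid of △FDG]
6. E_y = 7034/13743  [E is the centroid of △FDG]
   → E = (-31352/13743, 7034/13743)

D = (17/9, 19/9)
E = (-31352/13743, 7034/13743)
F = (-4954/509, 725/509)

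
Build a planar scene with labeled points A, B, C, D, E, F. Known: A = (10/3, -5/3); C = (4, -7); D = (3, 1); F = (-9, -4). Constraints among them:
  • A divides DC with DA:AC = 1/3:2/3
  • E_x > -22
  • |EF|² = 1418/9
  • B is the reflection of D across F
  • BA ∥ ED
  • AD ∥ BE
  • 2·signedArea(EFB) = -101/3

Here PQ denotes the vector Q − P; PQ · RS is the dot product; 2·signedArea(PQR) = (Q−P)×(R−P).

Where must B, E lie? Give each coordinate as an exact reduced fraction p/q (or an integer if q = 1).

B = (-21, -9)
E = (-64/3, -19/3)

1. B_x = -21  [B is the reflection of D across F]
2. B_y = -9  [B is the reflection of D across F]
   → B = (-21, -9)
3. E_x = -64/3  [BA ∥ ED ∩ AD ∥ BE]
4. E_y = -19/3  [BA ∥ ED ∩ AD ∥ BE]
   → E = (-64/3, -19/3)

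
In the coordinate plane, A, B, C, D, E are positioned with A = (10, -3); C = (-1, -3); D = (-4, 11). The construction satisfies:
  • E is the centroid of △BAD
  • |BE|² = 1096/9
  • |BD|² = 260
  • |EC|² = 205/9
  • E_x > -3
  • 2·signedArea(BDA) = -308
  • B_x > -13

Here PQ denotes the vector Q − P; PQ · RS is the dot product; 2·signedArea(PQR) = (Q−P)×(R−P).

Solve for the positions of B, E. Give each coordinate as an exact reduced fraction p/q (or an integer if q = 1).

B = (-12, -3)
E = (-2, 5/3)

1. B_x = -12  [line 14·x + 14·y + 210 = 0 ∩ |BD|² = 260]
2. B_y = -3  [line 14·x + 14·y + 210 = 0 ∩ |BD|² = 260]
   → B = (-12, -3)
3. E_x = -2  [E is the centroid of △BAD]
4. E_y = 5/3  [E is the centroid of △BAD]
   → E = (-2, 5/3)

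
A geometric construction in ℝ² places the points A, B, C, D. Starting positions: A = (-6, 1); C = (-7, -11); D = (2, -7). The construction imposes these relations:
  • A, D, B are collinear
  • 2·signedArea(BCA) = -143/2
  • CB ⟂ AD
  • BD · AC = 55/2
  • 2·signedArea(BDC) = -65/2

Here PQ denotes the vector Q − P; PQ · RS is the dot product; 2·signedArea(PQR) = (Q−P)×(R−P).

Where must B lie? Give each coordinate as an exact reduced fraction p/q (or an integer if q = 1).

B = (-1/2, -9/2)

1. B_x = -1/2  [A, D, B are collinear ∩ CB ⟂ AD]
2. B_y = -9/2  [A, D, B are collinear ∩ CB ⟂ AD]
   → B = (-1/2, -9/2)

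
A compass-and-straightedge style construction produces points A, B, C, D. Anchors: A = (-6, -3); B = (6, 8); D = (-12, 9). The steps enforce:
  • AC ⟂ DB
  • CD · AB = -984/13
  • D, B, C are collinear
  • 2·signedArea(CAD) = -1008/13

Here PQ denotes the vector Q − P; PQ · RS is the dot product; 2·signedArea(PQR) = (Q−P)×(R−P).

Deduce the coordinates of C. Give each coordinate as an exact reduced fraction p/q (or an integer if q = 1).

C = (-348/65, 561/65)

1. C_x = -348/65  [D, B, C are collinear ∩ AC ⟂ DB]
2. C_y = 561/65  [D, B, C are collinear ∩ AC ⟂ DB]
   → C = (-348/65, 561/65)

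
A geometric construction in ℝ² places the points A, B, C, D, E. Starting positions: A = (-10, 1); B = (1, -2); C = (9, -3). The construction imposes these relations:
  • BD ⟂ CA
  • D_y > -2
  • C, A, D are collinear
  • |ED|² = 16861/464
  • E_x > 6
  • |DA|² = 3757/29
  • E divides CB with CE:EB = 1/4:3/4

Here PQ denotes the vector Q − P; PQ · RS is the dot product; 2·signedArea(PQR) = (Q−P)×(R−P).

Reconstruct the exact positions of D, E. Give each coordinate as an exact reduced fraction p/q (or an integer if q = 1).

D = (33/29, -39/29)
E = (7, -11/4)

1. D_x = 33/29  [C, A, D are collinear ∩ BD ⟂ CA]
2. D_y = -39/29  [C, A, D are collinear ∩ BD ⟂ CA]
   → D = (33/29, -39/29)
3. E_x = 7  [E divides CB with CE:EB = 1/4:3/4]
4. E_y = -11/4  [E divides CB with CE:EB = 1/4:3/4]
   → E = (7, -11/4)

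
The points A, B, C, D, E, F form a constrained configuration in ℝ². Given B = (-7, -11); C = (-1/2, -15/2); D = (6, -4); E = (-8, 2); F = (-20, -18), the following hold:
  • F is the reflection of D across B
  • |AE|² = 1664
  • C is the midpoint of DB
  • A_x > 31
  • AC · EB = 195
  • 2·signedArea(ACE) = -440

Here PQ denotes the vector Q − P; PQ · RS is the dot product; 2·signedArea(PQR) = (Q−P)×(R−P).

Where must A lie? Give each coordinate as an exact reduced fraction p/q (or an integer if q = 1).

1. A_x = 32  [2·signedArea(ACE) = -440 ∩ AC · EB = 195]
2. A_y = 10  [2·signedArea(ACE) = -440 ∩ AC · EB = 195]
   → A = (32, 10)

A = (32, 10)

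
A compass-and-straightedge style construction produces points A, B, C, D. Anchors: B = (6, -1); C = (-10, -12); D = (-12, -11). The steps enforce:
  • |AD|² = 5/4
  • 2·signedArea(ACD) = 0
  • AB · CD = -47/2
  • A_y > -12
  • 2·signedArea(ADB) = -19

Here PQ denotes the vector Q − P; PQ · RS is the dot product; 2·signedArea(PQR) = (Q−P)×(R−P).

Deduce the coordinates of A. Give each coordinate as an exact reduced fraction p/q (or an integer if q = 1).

1. A_x = -11  [2·signedArea(ACD) = 0 ∩ 2·signedArea(ADB) = -19]
2. A_y = -23/2  [2·signedArea(ACD) = 0 ∩ 2·signedArea(ADB) = -19]
   → A = (-11, -23/2)

A = (-11, -23/2)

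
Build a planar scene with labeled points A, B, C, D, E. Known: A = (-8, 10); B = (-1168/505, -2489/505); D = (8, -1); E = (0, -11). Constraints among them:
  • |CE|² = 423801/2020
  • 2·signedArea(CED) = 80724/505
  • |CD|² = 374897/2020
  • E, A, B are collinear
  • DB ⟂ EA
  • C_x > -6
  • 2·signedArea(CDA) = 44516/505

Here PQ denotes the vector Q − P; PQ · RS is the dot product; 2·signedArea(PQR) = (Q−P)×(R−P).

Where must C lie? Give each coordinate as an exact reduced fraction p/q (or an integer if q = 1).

1. C_x = -2604/505  [2·signedArea(CED) = 80724/505 ∩ 2·signedArea(CDA) = 44516/505]
2. C_y = 2561/1010  [2·signedArea(CED) = 80724/505 ∩ 2·signedArea(CDA) = 44516/505]
   → C = (-2604/505, 2561/1010)

C = (-2604/505, 2561/1010)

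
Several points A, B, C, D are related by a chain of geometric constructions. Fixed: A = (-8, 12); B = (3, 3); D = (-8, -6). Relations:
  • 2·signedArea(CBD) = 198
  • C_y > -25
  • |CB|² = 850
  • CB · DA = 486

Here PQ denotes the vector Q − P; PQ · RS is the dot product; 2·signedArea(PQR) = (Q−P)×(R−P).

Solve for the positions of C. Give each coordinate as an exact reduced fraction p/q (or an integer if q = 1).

1. C_x = -8  [CB · DA = 486 ∩ 2·signedArea(CBD) = 198]
2. C_y = -24  [CB · DA = 486 ∩ 2·signedArea(CBD) = 198]
   → C = (-8, -24)

C = (-8, -24)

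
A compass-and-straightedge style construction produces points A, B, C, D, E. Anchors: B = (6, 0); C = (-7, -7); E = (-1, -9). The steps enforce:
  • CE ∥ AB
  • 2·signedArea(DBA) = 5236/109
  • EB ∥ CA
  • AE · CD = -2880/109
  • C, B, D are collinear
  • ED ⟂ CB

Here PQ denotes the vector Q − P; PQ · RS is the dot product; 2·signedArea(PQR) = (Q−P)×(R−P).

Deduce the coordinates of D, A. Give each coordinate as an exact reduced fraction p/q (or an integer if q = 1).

1. D_x = -347/109  [C, B, D are collinear ∩ ED ⟂ CB]
2. D_y = -539/109  [C, B, D are collinear ∩ ED ⟂ CB]
   → D = (-347/109, -539/109)
3. A_x = 0  [CE ∥ AB ∩ EB ∥ CA]
4. A_y = 2  [CE ∥ AB ∩ EB ∥ CA]
   → A = (0, 2)

A = (0, 2)
D = (-347/109, -539/109)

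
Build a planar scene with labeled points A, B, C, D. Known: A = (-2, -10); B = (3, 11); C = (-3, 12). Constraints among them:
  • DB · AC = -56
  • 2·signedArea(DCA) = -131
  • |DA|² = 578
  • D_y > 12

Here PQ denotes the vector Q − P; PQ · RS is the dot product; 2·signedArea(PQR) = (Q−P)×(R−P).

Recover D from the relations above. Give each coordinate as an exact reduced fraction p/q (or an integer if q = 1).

1. D_x = -9  [DB · AC = -56 ∩ 2·signedArea(DCA) = -131]
2. D_y = 13  [DB · AC = -56 ∩ 2·signedArea(DCA) = -131]
   → D = (-9, 13)

D = (-9, 13)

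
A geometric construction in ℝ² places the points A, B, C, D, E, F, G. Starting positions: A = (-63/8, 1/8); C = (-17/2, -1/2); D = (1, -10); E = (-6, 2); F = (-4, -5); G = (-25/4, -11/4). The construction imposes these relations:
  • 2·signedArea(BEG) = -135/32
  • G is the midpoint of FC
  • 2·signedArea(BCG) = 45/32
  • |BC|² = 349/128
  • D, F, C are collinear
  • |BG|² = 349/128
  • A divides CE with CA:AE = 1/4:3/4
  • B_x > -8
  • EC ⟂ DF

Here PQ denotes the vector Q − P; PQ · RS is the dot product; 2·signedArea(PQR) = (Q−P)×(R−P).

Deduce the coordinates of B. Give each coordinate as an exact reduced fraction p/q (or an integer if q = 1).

1. B_x = -113/16  [2·signedArea(BCG) = 45/32 ∩ 2·signedArea(BEG) = -135/32]
2. B_y = -21/16  [2·signedArea(BCG) = 45/32 ∩ 2·signedArea(BEG) = -135/32]
   → B = (-113/16, -21/16)

B = (-113/16, -21/16)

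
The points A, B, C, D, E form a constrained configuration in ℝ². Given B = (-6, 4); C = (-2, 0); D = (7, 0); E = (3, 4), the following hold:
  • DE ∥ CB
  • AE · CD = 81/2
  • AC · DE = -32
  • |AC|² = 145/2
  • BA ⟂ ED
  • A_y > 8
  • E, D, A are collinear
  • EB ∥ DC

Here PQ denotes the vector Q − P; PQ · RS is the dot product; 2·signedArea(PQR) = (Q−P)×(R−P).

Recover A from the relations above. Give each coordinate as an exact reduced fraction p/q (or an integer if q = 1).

A = (-3/2, 17/2)

1. A_x = -3/2  [E, D, A are collinear ∩ BA ⟂ ED]
2. A_y = 17/2  [E, D, A are collinear ∩ BA ⟂ ED]
   → A = (-3/2, 17/2)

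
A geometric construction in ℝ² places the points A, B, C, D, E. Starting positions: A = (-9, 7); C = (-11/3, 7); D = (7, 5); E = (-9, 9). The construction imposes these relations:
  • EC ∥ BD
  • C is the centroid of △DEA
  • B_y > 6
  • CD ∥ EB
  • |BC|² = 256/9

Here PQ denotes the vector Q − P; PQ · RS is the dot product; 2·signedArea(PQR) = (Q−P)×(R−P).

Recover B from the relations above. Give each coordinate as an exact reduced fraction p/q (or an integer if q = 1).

B = (5/3, 7)

1. B_x = 5/3  [EC ∥ BD ∩ CD ∥ EB]
2. B_y = 7  [EC ∥ BD ∩ CD ∥ EB]
   → B = (5/3, 7)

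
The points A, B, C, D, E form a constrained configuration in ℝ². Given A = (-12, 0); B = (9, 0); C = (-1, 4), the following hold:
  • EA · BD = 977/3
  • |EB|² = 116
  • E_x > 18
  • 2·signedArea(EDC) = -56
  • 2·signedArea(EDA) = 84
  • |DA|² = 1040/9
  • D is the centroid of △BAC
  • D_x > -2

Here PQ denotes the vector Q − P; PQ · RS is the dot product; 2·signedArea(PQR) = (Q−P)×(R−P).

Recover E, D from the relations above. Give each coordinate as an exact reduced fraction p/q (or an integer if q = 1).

1. D_x = -4/3  [D is the centroid of △BAC]
2. D_y = 4/3  [D is the centroid of △BAC]
   → D = (-4/3, 4/3)
3. E_x = 19  [2·signedArea(EDA) = 84 ∩ EA · BD = 977/3]
4. E_y = -4  [2·signedArea(EDA) = 84 ∩ EA · BD = 977/3]
   → E = (19, -4)

D = (-4/3, 4/3)
E = (19, -4)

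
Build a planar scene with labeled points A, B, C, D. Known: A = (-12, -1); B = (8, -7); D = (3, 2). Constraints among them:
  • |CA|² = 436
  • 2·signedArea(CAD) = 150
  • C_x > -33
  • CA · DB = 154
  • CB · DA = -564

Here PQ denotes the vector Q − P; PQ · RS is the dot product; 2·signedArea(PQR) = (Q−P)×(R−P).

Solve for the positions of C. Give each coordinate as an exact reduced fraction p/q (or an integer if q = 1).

1. C_x = -32  [CA · DB = 154 ∩ CB · DA = -564]
2. C_y = 5  [CA · DB = 154 ∩ CB · DA = -564]
   → C = (-32, 5)

C = (-32, 5)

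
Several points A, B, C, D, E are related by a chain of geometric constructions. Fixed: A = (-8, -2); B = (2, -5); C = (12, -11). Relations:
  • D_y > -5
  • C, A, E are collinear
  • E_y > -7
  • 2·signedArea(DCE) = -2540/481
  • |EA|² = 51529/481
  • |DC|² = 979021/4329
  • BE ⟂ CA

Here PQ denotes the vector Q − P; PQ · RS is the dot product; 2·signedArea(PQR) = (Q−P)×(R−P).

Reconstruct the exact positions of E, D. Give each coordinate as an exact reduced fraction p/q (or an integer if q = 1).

1. E_x = 692/481  [C, A, E are collinear ∩ BE ⟂ CA]
2. E_y = -3005/481  [C, A, E are collinear ∩ BE ⟂ CA]
   → E = (692/481, -3005/481)
3. D_x = -2194/1443  [line -2286/481·x + -5080/481·y + -25908/481 = 0 ∩ |DC|² = 979021/4329]
4. D_y = -2124/481  [line -2286/481·x + -5080/481·y + -25908/481 = 0 ∩ |DC|² = 979021/4329]
   → D = (-2194/1443, -2124/481)

D = (-2194/1443, -2124/481)
E = (692/481, -3005/481)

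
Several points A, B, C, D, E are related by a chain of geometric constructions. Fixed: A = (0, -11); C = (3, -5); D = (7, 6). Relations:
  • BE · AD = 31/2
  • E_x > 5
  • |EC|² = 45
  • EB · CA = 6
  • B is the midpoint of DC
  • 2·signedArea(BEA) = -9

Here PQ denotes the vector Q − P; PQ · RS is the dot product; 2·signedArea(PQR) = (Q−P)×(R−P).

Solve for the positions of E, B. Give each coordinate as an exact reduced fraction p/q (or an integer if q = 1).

1. B_x = 5  [B is the midpoint of DC]
2. B_y = 1/2  [B is the midpoint of DC]
   → B = (5, 1/2)
3. E_x = 6  [EB · CA = 6 ∩ 2·signedArea(BEA) = -9]
4. E_y = 1  [EB · CA = 6 ∩ 2·signedArea(BEA) = -9]
   → E = (6, 1)

B = (5, 1/2)
E = (6, 1)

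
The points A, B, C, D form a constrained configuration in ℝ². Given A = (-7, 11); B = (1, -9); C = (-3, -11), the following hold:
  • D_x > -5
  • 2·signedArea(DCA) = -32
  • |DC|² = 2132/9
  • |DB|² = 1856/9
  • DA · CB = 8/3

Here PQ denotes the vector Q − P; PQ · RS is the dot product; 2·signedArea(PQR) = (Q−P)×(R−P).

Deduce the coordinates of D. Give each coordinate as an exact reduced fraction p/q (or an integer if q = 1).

1. D_x = -13/3  [DA · CB = 8/3 ∩ 2·signedArea(DCA) = -32]
2. D_y = 13/3  [DA · CB = 8/3 ∩ 2·signedArea(DCA) = -32]
   → D = (-13/3, 13/3)

D = (-13/3, 13/3)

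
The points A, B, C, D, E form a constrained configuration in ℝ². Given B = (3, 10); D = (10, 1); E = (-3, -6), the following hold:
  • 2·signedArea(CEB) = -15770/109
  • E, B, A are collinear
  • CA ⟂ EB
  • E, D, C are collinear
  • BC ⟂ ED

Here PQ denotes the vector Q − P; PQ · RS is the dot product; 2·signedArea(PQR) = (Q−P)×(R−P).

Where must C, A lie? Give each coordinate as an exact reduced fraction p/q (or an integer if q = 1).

A = (3204/7957, 24458/7957)
C = (908/109, 11/109)

1. C_x = 908/109  [E, D, C are collinear ∩ BC ⟂ ED]
2. C_y = 11/109  [E, D, C are collinear ∩ BC ⟂ ED]
   → C = (908/109, 11/109)
3. A_x = 3204/7957  [E, B, A are collinear ∩ CA ⟂ EB]
4. A_y = 24458/7957  [E, B, A are collinear ∩ CA ⟂ EB]
   → A = (3204/7957, 24458/7957)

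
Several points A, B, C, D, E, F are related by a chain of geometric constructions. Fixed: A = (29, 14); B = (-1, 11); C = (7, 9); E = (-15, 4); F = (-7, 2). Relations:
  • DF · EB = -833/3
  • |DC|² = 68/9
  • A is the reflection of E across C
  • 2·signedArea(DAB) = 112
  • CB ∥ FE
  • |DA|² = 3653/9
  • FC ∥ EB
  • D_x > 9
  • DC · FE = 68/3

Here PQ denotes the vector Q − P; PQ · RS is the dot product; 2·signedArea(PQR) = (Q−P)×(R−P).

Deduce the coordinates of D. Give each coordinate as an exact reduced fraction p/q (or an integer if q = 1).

1. D_x = 29/3  [DC · FE = 68/3 ∩ 2·signedArea(DAB) = 112]
2. D_y = 25/3  [DC · FE = 68/3 ∩ 2·signedArea(DAB) = 112]
   → D = (29/3, 25/3)

D = (29/3, 25/3)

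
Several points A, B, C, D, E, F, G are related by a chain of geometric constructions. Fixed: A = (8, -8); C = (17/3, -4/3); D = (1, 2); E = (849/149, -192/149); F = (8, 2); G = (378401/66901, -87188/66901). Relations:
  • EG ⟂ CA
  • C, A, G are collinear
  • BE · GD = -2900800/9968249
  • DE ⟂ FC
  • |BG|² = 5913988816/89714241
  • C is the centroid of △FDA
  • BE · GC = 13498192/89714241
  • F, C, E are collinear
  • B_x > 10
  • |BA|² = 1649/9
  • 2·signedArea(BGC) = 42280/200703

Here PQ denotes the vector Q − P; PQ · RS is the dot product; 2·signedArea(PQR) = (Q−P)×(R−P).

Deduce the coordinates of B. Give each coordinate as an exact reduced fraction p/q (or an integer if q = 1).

B = (31/3, 16/3)

1. B_x = 31/3  [BE · GC = 13498192/89714241 ∩ BE · GD = -2900800/9968249]
2. B_y = 16/3  [BE · GC = 13498192/89714241 ∩ BE · GD = -2900800/9968249]
   → B = (31/3, 16/3)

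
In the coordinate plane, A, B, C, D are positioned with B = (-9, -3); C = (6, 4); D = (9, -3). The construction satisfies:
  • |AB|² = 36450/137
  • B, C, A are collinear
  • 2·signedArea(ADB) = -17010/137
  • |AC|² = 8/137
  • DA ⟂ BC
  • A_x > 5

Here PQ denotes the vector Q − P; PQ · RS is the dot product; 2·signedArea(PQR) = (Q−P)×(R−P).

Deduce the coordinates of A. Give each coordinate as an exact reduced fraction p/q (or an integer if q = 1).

1. A_x = 792/137  [B, C, A are collinear ∩ DA ⟂ BC]
2. A_y = 534/137  [B, C, A are collinear ∩ DA ⟂ BC]
   → A = (792/137, 534/137)

A = (792/137, 534/137)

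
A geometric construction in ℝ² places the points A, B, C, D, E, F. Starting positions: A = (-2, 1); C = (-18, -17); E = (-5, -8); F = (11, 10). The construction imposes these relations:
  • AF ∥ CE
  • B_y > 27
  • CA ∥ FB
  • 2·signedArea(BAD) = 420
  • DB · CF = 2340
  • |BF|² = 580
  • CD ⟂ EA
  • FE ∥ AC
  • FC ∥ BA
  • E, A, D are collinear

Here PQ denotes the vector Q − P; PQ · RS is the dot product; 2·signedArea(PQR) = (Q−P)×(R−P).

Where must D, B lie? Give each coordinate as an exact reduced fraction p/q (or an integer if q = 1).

B = (27, 28)
D = (-9, -20)

1. D_x = -9  [E, A, D are collinear ∩ CD ⟂ EA]
2. D_y = -20  [E, A, D are collinear ∩ CD ⟂ EA]
   → D = (-9, -20)
3. B_x = 27  [FC ∥ BA ∩ CA ∥ FB]
4. B_y = 28  [FC ∥ BA ∩ CA ∥ FB]
   → B = (27, 28)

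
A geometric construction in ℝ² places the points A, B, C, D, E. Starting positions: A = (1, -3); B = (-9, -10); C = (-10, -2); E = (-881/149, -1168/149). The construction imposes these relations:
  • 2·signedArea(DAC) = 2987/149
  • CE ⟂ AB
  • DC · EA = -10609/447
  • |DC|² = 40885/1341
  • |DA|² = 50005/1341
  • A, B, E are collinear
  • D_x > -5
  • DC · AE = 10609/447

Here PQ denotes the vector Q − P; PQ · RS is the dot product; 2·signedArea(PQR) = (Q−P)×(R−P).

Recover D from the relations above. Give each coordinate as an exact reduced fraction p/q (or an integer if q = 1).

D = (-2222/447, -1913/447)

1. D_x = -2222/447  [2·signedArea(DAC) = 2987/149 ∩ DC · AE = 10609/447]
2. D_y = -1913/447  [2·signedArea(DAC) = 2987/149 ∩ DC · AE = 10609/447]
   → D = (-2222/447, -1913/447)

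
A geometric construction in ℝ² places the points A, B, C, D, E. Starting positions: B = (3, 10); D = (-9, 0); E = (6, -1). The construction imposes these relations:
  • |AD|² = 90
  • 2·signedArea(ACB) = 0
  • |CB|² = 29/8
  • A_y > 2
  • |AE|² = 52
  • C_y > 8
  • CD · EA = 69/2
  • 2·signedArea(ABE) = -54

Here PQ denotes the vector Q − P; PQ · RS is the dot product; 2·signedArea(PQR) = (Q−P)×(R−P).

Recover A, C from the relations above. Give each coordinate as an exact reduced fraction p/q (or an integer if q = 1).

1. A_x = 0  [line 11·x + 3·y + -9 = 0 ∩ |AE|² = 52]
2. A_y = 3  [line 11·x + 3·y + -9 = 0 ∩ |AE|² = 52]
   → A = (0, 3)
3. C_x = 9/4  [2·signedArea(ACB) = 0 ∩ CD · EA = 69/2]
4. C_y = 33/4  [2·signedArea(ACB) = 0 ∩ CD · EA = 69/2]
   → C = (9/4, 33/4)

A = (0, 3)
C = (9/4, 33/4)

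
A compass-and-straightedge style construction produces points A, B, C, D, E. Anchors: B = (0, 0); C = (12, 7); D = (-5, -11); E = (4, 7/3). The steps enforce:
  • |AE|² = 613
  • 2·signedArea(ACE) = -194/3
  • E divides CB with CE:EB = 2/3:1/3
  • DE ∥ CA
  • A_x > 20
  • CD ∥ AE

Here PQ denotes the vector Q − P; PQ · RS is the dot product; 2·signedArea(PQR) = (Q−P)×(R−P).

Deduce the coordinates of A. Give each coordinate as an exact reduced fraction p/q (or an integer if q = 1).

A = (21, 61/3)

1. A_x = 21  [CD ∥ AE ∩ DE ∥ CA]
2. A_y = 61/3  [CD ∥ AE ∩ DE ∥ CA]
   → A = (21, 61/3)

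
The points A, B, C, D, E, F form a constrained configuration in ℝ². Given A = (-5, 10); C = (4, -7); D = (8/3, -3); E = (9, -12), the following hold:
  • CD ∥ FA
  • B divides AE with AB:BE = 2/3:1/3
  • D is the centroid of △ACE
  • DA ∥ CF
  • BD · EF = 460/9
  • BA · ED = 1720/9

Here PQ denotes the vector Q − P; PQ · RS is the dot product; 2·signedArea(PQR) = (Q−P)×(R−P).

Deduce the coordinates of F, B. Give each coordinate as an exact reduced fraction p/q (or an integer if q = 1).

1. F_x = -11/3  [CD ∥ FA ∩ DA ∥ CF]
2. F_y = 6  [CD ∥ FA ∩ DA ∥ CF]
   → F = (-11/3, 6)
3. B_x = 13/3  [B divides AE with AB:BE = 2/3:1/3]
4. B_y = -14/3  [B divides AE with AB:BE = 2/3:1/3]
   → B = (13/3, -14/3)

B = (13/3, -14/3)
F = (-11/3, 6)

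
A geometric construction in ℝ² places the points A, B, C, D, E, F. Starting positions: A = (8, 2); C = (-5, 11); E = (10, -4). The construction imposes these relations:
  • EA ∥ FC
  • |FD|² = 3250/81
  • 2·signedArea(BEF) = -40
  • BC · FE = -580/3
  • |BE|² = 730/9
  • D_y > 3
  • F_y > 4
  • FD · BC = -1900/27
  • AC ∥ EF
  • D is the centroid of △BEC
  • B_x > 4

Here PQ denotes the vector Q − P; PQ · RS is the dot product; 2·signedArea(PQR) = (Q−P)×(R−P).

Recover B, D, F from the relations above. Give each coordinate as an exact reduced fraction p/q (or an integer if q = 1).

1. F_x = -3  [EA ∥ FC ∩ AC ∥ EF]
2. F_y = 5  [EA ∥ FC ∩ AC ∥ EF]
   → F = (-3, 5)
3. B_x = 13/3  [2·signedArea(BEF) = -40 ∩ BC · FE = -580/3]
4. B_y = 3  [2·signedArea(BEF) = -40 ∩ BC · FE = -580/3]
   → B = (13/3, 3)
5. D_x = 28/9  [D is the centroid of △BEC]
6. D_y = 10/3  [D is the centroid of △BEC]
   → D = (28/9, 10/3)

B = (13/3, 3)
D = (28/9, 10/3)
F = (-3, 5)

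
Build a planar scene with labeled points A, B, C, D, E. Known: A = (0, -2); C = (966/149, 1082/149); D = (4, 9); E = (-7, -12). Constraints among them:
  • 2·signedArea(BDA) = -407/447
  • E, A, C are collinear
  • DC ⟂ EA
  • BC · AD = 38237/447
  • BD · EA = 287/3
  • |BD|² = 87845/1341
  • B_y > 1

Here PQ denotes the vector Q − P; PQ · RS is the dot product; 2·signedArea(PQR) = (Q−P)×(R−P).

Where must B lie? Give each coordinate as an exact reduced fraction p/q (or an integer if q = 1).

1. B_x = 173/149  [BD · EA = 287/3 ∩ 2·signedArea(BDA) = -407/447]
2. B_y = 635/447  [BD · EA = 287/3 ∩ 2·signedArea(BDA) = -407/447]
   → B = (173/149, 635/447)

B = (173/149, 635/447)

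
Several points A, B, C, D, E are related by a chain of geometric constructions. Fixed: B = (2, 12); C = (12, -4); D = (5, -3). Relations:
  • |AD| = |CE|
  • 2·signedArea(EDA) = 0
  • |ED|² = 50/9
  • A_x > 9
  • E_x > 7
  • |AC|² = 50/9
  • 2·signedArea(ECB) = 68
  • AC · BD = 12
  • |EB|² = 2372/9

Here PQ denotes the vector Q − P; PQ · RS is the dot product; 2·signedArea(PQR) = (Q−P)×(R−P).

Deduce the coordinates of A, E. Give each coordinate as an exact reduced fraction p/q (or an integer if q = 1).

1. E_x = 22/3  [line -16·x + -10·y + 84 = 0 ∩ |ED|² = 50/9]
2. E_y = -10/3  [line -16·x + -10·y + 84 = 0 ∩ |ED|² = 50/9]
   → E = (22/3, -10/3)
3. A_x = 29/3  [AC · BD = 12 ∩ 2·signedArea(EDA) = 0]
4. A_y = -11/3  [AC · BD = 12 ∩ 2·signedArea(EDA) = 0]
   → A = (29/3, -11/3)

A = (29/3, -11/3)
E = (22/3, -10/3)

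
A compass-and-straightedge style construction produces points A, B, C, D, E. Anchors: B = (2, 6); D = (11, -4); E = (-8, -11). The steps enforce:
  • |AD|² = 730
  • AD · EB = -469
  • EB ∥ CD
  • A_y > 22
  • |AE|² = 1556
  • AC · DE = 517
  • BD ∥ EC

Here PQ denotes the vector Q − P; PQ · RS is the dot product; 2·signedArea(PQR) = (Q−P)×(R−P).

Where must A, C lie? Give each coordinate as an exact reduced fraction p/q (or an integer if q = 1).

1. A_x = 12  [line -10·x + -17·y + 511 = 0 ∩ |AE|² = 1556]
2. A_y = 23  [line -10·x + -17·y + 511 = 0 ∩ |AE|² = 1556]
   → A = (12, 23)
3. C_x = 1  [AC · DE = 517 ∩ EB ∥ CD]
4. C_y = -21  [AC · DE = 517 ∩ EB ∥ CD]
   → C = (1, -21)

A = (12, 23)
C = (1, -21)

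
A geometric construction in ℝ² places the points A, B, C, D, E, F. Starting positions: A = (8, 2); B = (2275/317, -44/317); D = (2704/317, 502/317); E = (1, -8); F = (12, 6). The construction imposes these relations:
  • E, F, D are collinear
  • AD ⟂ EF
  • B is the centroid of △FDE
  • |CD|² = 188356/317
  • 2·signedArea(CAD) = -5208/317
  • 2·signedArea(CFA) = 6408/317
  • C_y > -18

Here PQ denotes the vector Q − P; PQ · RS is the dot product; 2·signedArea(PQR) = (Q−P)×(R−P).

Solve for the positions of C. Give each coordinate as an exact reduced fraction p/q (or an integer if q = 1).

1. C_x = -2070/317  [2·signedArea(CFA) = 6408/317 ∩ 2·signedArea(CAD) = -5208/317]
2. C_y = -5574/317  [2·signedArea(CFA) = 6408/317 ∩ 2·signedArea(CAD) = -5208/317]
   → C = (-2070/317, -5574/317)

C = (-2070/317, -5574/317)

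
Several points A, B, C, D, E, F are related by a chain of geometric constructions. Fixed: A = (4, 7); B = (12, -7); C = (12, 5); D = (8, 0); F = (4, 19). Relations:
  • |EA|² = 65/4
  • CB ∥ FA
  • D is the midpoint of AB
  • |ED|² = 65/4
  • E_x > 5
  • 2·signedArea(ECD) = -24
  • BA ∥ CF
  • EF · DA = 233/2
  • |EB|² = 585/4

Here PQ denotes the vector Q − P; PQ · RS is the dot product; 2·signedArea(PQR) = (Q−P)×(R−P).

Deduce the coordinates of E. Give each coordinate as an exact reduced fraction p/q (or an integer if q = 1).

E = (6, 7/2)

1. E_x = 6  [2·signedArea(ECD) = -24 ∩ EF · DA = 233/2]
2. E_y = 7/2  [2·signedArea(ECD) = -24 ∩ EF · DA = 233/2]
   → E = (6, 7/2)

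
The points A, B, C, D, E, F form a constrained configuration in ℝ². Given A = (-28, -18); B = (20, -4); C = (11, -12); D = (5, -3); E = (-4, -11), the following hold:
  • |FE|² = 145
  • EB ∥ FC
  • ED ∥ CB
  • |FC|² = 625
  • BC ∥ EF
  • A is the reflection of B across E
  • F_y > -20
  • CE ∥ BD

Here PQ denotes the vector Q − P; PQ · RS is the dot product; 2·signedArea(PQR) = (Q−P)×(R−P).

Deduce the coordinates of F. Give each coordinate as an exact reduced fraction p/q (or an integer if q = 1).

F = (-13, -19)

1. F_x = -13  [EB ∥ FC ∩ BC ∥ EF]
2. F_y = -19  [EB ∥ FC ∩ BC ∥ EF]
   → F = (-13, -19)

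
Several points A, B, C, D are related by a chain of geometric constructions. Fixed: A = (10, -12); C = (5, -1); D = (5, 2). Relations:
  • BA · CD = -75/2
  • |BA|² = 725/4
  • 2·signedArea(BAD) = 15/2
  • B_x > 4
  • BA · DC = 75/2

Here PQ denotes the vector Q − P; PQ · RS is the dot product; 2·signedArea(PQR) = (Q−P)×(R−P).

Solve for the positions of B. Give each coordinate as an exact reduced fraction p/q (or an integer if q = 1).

B = (5, 1/2)

1. B_x = 5  [2·signedArea(BAD) = 15/2 ∩ BA · CD = -75/2]
2. B_y = 1/2  [2·signedArea(BAD) = 15/2 ∩ BA · CD = -75/2]
   → B = (5, 1/2)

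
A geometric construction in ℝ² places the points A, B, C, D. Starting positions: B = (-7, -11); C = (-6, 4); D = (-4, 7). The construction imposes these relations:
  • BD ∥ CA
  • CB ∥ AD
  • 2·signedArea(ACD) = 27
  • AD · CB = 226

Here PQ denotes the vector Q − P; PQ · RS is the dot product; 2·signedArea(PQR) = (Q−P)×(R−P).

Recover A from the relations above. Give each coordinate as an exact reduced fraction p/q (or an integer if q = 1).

A = (-3, 22)

1. A_x = -3  [CB ∥ AD ∩ BD ∥ CA]
2. A_y = 22  [CB ∥ AD ∩ BD ∥ CA]
   → A = (-3, 22)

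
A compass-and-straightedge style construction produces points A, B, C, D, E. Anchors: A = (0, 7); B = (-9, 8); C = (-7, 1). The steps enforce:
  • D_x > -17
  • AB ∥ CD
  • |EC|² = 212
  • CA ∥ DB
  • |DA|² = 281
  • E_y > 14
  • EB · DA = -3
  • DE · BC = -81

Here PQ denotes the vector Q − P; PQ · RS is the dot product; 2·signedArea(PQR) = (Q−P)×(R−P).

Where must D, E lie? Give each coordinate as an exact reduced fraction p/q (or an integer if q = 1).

1. D_x = -16  [CA ∥ DB ∩ AB ∥ CD]
2. D_y = 2  [CA ∥ DB ∩ AB ∥ CD]
   → D = (-16, 2)
3. E_x = -11  [EB · DA = -3 ∩ DE · BC = -81]
4. E_y = 15  [EB · DA = -3 ∩ DE · BC = -81]
   → E = (-11, 15)

D = (-16, 2)
E = (-11, 15)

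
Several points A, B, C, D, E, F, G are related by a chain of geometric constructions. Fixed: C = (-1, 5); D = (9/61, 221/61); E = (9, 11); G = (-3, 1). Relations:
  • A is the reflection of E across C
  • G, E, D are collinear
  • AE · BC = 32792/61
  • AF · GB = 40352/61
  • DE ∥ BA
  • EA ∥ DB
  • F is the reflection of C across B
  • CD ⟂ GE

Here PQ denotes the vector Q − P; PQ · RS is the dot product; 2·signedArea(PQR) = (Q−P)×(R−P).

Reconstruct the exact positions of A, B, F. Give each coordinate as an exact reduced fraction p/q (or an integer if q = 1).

A = (-11, -1)
B = (-1211/61, -511/61)
F = (-2361/61, -1327/61)

1. A_x = -11  [A is the reflection of E across C]
2. A_y = -1  [A is the reflection of E across C]
   → A = (-11, -1)
3. B_x = -1211/61  [DE ∥ BA ∩ EA ∥ DB]
4. B_y = -511/61  [DE ∥ BA ∩ EA ∥ DB]
   → B = (-1211/61, -511/61)
5. F_x = -2361/61  [F is the reflection of C across B]
6. F_y = -1327/61  [F is the reflection of C across B]
   → F = (-2361/61, -1327/61)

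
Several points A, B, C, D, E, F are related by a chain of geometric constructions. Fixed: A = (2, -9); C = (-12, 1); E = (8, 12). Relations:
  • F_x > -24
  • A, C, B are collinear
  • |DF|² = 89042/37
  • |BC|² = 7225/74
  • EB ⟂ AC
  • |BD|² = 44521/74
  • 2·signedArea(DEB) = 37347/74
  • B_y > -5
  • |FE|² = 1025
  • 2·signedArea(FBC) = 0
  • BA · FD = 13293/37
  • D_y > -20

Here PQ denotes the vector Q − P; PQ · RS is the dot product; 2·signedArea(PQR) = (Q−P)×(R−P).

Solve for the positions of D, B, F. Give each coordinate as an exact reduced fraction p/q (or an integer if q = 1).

B = (-293/74, -351/74)
D = (16, -19)
F = (-885/37, 352/37)

1. B_x = -293/74  [A, C, B are collinear ∩ EB ⟂ AC]
2. B_y = -351/74  [A, C, B are collinear ∩ EB ⟂ AC]
   → B = (-293/74, -351/74)
3. D_x = 16  [line 1239/74·x + -885/74·y + -36639/74 = 0 ∩ |BD|² = 44521/74]
4. D_y = -19  [line 1239/74·x + -885/74·y + -36639/74 = 0 ∩ |BD|² = 44521/74]
   → D = (16, -19)
5. F_x = -885/37  [2·signedArea(FBC) = 0 ∩ BA · FD = 13293/37]
6. F_y = 352/37  [2·signedArea(FBC) = 0 ∩ BA · FD = 13293/37]
   → F = (-885/37, 352/37)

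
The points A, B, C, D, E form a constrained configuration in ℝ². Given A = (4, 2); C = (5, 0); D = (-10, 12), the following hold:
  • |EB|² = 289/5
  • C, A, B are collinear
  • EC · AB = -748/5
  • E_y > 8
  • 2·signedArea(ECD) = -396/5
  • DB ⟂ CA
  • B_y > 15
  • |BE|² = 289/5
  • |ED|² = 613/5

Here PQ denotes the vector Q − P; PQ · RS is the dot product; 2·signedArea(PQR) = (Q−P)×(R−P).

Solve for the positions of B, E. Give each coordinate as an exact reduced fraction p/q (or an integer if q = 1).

B = (-14/5, 78/5)
E = (3/5, 44/5)

1. B_x = -14/5  [C, A, B are collinear ∩ DB ⟂ CA]
2. B_y = 78/5  [C, A, B are collinear ∩ DB ⟂ CA]
   → B = (-14/5, 78/5)
3. E_x = 3/5  [EC · AB = -748/5 ∩ 2·signedArea(ECD) = -396/5]
4. E_y = 44/5  [EC · AB = -748/5 ∩ 2·signedArea(ECD) = -396/5]
   → E = (3/5, 44/5)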